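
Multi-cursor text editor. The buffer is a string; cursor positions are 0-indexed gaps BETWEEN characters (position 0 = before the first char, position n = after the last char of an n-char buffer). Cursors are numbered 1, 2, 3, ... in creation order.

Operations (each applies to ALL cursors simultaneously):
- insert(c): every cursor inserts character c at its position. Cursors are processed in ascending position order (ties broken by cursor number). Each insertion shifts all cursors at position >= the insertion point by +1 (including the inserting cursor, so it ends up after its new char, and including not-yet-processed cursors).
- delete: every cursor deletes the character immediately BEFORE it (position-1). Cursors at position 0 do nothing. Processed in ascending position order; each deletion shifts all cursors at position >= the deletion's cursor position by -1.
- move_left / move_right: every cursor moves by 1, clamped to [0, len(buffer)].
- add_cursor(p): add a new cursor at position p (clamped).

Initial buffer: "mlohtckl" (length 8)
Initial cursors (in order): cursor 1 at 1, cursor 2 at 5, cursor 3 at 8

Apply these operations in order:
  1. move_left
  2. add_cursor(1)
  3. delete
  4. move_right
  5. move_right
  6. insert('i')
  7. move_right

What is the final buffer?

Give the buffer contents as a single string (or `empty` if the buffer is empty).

After op 1 (move_left): buffer="mlohtckl" (len 8), cursors c1@0 c2@4 c3@7, authorship ........
After op 2 (add_cursor(1)): buffer="mlohtckl" (len 8), cursors c1@0 c4@1 c2@4 c3@7, authorship ........
After op 3 (delete): buffer="lotcl" (len 5), cursors c1@0 c4@0 c2@2 c3@4, authorship .....
After op 4 (move_right): buffer="lotcl" (len 5), cursors c1@1 c4@1 c2@3 c3@5, authorship .....
After op 5 (move_right): buffer="lotcl" (len 5), cursors c1@2 c4@2 c2@4 c3@5, authorship .....
After op 6 (insert('i')): buffer="loiitcili" (len 9), cursors c1@4 c4@4 c2@7 c3@9, authorship ..14..2.3
After op 7 (move_right): buffer="loiitcili" (len 9), cursors c1@5 c4@5 c2@8 c3@9, authorship ..14..2.3

Answer: loiitcili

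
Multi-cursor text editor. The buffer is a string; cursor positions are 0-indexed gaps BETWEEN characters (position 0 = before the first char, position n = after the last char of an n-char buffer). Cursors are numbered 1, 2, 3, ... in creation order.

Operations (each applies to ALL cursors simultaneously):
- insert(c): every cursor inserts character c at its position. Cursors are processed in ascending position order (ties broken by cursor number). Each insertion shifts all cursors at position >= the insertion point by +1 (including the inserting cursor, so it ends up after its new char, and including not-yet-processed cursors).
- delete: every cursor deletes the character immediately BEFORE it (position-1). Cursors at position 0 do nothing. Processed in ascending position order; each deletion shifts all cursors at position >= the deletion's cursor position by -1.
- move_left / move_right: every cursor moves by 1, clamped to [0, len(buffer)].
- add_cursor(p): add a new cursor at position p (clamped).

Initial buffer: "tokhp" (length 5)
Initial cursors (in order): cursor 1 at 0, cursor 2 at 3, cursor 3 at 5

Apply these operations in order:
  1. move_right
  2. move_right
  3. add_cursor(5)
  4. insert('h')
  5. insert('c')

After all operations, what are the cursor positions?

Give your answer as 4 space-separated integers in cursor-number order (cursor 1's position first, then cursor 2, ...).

Answer: 4 13 13 13

Derivation:
After op 1 (move_right): buffer="tokhp" (len 5), cursors c1@1 c2@4 c3@5, authorship .....
After op 2 (move_right): buffer="tokhp" (len 5), cursors c1@2 c2@5 c3@5, authorship .....
After op 3 (add_cursor(5)): buffer="tokhp" (len 5), cursors c1@2 c2@5 c3@5 c4@5, authorship .....
After op 4 (insert('h')): buffer="tohkhphhh" (len 9), cursors c1@3 c2@9 c3@9 c4@9, authorship ..1...234
After op 5 (insert('c')): buffer="tohckhphhhccc" (len 13), cursors c1@4 c2@13 c3@13 c4@13, authorship ..11...234234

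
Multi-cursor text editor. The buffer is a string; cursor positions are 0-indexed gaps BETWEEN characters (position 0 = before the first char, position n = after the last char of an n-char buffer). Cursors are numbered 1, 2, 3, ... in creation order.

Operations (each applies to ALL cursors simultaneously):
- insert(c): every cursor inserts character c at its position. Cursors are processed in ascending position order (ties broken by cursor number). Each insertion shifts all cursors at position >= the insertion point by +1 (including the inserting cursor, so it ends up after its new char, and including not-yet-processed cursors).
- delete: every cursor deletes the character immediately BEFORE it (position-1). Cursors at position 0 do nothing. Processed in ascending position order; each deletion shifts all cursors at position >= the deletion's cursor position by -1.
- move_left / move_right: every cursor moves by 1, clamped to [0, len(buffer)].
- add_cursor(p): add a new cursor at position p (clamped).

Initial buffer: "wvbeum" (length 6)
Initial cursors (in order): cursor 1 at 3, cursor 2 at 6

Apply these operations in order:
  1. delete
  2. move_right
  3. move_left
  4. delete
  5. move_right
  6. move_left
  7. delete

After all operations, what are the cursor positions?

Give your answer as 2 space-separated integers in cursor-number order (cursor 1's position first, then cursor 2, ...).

Answer: 0 0

Derivation:
After op 1 (delete): buffer="wveu" (len 4), cursors c1@2 c2@4, authorship ....
After op 2 (move_right): buffer="wveu" (len 4), cursors c1@3 c2@4, authorship ....
After op 3 (move_left): buffer="wveu" (len 4), cursors c1@2 c2@3, authorship ....
After op 4 (delete): buffer="wu" (len 2), cursors c1@1 c2@1, authorship ..
After op 5 (move_right): buffer="wu" (len 2), cursors c1@2 c2@2, authorship ..
After op 6 (move_left): buffer="wu" (len 2), cursors c1@1 c2@1, authorship ..
After op 7 (delete): buffer="u" (len 1), cursors c1@0 c2@0, authorship .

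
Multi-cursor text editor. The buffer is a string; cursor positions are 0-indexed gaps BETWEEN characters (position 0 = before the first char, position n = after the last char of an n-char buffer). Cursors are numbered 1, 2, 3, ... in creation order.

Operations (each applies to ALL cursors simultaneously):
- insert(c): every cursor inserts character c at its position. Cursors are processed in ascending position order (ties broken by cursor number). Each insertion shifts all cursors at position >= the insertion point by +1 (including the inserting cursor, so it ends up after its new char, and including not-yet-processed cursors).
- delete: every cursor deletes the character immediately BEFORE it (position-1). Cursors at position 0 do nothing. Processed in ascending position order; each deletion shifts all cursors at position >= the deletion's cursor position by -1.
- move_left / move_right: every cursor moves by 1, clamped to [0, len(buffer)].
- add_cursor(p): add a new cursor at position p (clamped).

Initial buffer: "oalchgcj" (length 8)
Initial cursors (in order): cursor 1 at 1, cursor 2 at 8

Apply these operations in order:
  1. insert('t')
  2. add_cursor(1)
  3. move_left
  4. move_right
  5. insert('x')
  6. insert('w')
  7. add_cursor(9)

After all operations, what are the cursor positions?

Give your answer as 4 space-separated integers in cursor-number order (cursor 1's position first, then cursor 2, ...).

After op 1 (insert('t')): buffer="otalchgcjt" (len 10), cursors c1@2 c2@10, authorship .1.......2
After op 2 (add_cursor(1)): buffer="otalchgcjt" (len 10), cursors c3@1 c1@2 c2@10, authorship .1.......2
After op 3 (move_left): buffer="otalchgcjt" (len 10), cursors c3@0 c1@1 c2@9, authorship .1.......2
After op 4 (move_right): buffer="otalchgcjt" (len 10), cursors c3@1 c1@2 c2@10, authorship .1.......2
After op 5 (insert('x')): buffer="oxtxalchgcjtx" (len 13), cursors c3@2 c1@4 c2@13, authorship .311.......22
After op 6 (insert('w')): buffer="oxwtxwalchgcjtxw" (len 16), cursors c3@3 c1@6 c2@16, authorship .33111.......222
After op 7 (add_cursor(9)): buffer="oxwtxwalchgcjtxw" (len 16), cursors c3@3 c1@6 c4@9 c2@16, authorship .33111.......222

Answer: 6 16 3 9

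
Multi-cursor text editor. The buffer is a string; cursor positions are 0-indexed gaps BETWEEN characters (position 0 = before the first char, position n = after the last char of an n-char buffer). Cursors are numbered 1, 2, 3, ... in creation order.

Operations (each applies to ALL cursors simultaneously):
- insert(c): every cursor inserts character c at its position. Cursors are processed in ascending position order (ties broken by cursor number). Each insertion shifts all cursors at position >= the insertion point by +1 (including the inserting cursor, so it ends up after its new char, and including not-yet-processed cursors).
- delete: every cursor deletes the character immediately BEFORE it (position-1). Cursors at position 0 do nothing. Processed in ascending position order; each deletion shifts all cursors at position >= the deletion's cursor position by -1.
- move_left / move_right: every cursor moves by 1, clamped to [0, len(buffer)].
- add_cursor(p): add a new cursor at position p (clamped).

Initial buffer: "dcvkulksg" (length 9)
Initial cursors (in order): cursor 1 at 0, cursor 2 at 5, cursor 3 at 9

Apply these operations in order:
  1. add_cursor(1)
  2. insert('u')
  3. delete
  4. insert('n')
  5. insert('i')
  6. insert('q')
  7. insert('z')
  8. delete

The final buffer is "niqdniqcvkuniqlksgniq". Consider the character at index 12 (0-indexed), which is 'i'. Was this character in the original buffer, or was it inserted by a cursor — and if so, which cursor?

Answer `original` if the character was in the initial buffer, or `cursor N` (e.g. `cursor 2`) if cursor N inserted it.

After op 1 (add_cursor(1)): buffer="dcvkulksg" (len 9), cursors c1@0 c4@1 c2@5 c3@9, authorship .........
After op 2 (insert('u')): buffer="uducvkuulksgu" (len 13), cursors c1@1 c4@3 c2@8 c3@13, authorship 1.4....2....3
After op 3 (delete): buffer="dcvkulksg" (len 9), cursors c1@0 c4@1 c2@5 c3@9, authorship .........
After op 4 (insert('n')): buffer="ndncvkunlksgn" (len 13), cursors c1@1 c4@3 c2@8 c3@13, authorship 1.4....2....3
After op 5 (insert('i')): buffer="nidnicvkunilksgni" (len 17), cursors c1@2 c4@5 c2@11 c3@17, authorship 11.44....22....33
After op 6 (insert('q')): buffer="niqdniqcvkuniqlksgniq" (len 21), cursors c1@3 c4@7 c2@14 c3@21, authorship 111.444....222....333
After op 7 (insert('z')): buffer="niqzdniqzcvkuniqzlksgniqz" (len 25), cursors c1@4 c4@9 c2@17 c3@25, authorship 1111.4444....2222....3333
After op 8 (delete): buffer="niqdniqcvkuniqlksgniq" (len 21), cursors c1@3 c4@7 c2@14 c3@21, authorship 111.444....222....333
Authorship (.=original, N=cursor N): 1 1 1 . 4 4 4 . . . . 2 2 2 . . . . 3 3 3
Index 12: author = 2

Answer: cursor 2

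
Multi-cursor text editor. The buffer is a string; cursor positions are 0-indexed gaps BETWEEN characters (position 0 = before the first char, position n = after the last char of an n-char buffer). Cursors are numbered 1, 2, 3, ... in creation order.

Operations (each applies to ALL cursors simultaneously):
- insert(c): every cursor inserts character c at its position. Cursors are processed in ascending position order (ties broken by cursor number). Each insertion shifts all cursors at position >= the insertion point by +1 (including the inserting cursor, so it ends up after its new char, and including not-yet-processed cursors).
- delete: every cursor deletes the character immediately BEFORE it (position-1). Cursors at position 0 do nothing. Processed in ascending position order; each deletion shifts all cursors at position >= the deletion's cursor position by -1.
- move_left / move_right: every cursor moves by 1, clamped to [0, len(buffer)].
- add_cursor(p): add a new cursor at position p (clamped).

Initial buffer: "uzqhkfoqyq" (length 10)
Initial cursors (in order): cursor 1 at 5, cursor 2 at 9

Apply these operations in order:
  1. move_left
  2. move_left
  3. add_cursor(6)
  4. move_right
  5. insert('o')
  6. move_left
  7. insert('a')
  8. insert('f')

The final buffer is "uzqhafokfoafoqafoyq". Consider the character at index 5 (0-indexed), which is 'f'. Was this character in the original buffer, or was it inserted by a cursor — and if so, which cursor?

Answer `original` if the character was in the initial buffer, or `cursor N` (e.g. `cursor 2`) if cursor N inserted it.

After op 1 (move_left): buffer="uzqhkfoqyq" (len 10), cursors c1@4 c2@8, authorship ..........
After op 2 (move_left): buffer="uzqhkfoqyq" (len 10), cursors c1@3 c2@7, authorship ..........
After op 3 (add_cursor(6)): buffer="uzqhkfoqyq" (len 10), cursors c1@3 c3@6 c2@7, authorship ..........
After op 4 (move_right): buffer="uzqhkfoqyq" (len 10), cursors c1@4 c3@7 c2@8, authorship ..........
After op 5 (insert('o')): buffer="uzqhokfooqoyq" (len 13), cursors c1@5 c3@9 c2@11, authorship ....1...3.2..
After op 6 (move_left): buffer="uzqhokfooqoyq" (len 13), cursors c1@4 c3@8 c2@10, authorship ....1...3.2..
After op 7 (insert('a')): buffer="uzqhaokfoaoqaoyq" (len 16), cursors c1@5 c3@10 c2@13, authorship ....11...33.22..
After op 8 (insert('f')): buffer="uzqhafokfoafoqafoyq" (len 19), cursors c1@6 c3@12 c2@16, authorship ....111...333.222..
Authorship (.=original, N=cursor N): . . . . 1 1 1 . . . 3 3 3 . 2 2 2 . .
Index 5: author = 1

Answer: cursor 1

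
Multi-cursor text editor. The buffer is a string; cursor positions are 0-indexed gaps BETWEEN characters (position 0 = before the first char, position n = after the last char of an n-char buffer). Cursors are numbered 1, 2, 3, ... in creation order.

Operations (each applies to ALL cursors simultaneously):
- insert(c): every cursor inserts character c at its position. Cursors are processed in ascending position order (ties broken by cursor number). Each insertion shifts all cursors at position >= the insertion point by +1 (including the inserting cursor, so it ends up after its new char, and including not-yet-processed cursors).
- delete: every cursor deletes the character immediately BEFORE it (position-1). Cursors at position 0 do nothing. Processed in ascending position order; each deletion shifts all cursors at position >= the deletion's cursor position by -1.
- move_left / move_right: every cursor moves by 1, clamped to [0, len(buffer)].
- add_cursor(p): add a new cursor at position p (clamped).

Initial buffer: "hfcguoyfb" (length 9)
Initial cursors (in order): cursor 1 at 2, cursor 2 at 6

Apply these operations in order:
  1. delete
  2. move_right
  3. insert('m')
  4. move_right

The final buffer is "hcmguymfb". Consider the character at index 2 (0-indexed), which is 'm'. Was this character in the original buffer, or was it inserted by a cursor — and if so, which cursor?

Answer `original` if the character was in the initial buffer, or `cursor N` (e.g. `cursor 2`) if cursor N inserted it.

After op 1 (delete): buffer="hcguyfb" (len 7), cursors c1@1 c2@4, authorship .......
After op 2 (move_right): buffer="hcguyfb" (len 7), cursors c1@2 c2@5, authorship .......
After op 3 (insert('m')): buffer="hcmguymfb" (len 9), cursors c1@3 c2@7, authorship ..1...2..
After op 4 (move_right): buffer="hcmguymfb" (len 9), cursors c1@4 c2@8, authorship ..1...2..
Authorship (.=original, N=cursor N): . . 1 . . . 2 . .
Index 2: author = 1

Answer: cursor 1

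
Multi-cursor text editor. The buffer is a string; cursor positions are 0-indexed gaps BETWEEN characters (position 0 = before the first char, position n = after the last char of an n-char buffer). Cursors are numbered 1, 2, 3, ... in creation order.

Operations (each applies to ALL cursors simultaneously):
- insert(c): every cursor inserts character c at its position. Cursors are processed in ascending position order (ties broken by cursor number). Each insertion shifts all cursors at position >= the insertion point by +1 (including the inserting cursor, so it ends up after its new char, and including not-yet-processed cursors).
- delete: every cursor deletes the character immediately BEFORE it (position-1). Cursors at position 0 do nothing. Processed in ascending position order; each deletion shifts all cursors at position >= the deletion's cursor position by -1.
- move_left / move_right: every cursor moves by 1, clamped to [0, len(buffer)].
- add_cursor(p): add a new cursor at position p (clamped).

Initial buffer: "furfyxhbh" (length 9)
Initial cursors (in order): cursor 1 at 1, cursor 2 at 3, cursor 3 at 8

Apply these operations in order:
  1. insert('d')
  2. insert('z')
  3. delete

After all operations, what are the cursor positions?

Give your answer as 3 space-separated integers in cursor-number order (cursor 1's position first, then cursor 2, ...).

Answer: 2 5 11

Derivation:
After op 1 (insert('d')): buffer="fdurdfyxhbdh" (len 12), cursors c1@2 c2@5 c3@11, authorship .1..2.....3.
After op 2 (insert('z')): buffer="fdzurdzfyxhbdzh" (len 15), cursors c1@3 c2@7 c3@14, authorship .11..22.....33.
After op 3 (delete): buffer="fdurdfyxhbdh" (len 12), cursors c1@2 c2@5 c3@11, authorship .1..2.....3.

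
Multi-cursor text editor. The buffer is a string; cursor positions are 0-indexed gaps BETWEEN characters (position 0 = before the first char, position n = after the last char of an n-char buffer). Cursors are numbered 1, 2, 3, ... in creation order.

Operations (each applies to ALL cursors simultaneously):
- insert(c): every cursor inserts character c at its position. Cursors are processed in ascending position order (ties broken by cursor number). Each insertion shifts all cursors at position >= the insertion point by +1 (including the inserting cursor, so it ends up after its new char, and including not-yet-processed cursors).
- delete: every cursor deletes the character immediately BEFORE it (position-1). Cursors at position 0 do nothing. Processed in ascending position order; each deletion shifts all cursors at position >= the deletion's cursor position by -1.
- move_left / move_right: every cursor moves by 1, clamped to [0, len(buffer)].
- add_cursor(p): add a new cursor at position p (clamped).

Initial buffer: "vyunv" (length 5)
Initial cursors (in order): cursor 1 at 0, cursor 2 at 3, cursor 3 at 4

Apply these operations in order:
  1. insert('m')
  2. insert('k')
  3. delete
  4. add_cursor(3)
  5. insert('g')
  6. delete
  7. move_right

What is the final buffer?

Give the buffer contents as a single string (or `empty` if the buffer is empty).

Answer: mvyumnmv

Derivation:
After op 1 (insert('m')): buffer="mvyumnmv" (len 8), cursors c1@1 c2@5 c3@7, authorship 1...2.3.
After op 2 (insert('k')): buffer="mkvyumknmkv" (len 11), cursors c1@2 c2@7 c3@10, authorship 11...22.33.
After op 3 (delete): buffer="mvyumnmv" (len 8), cursors c1@1 c2@5 c3@7, authorship 1...2.3.
After op 4 (add_cursor(3)): buffer="mvyumnmv" (len 8), cursors c1@1 c4@3 c2@5 c3@7, authorship 1...2.3.
After op 5 (insert('g')): buffer="mgvygumgnmgv" (len 12), cursors c1@2 c4@5 c2@8 c3@11, authorship 11..4.22.33.
After op 6 (delete): buffer="mvyumnmv" (len 8), cursors c1@1 c4@3 c2@5 c3@7, authorship 1...2.3.
After op 7 (move_right): buffer="mvyumnmv" (len 8), cursors c1@2 c4@4 c2@6 c3@8, authorship 1...2.3.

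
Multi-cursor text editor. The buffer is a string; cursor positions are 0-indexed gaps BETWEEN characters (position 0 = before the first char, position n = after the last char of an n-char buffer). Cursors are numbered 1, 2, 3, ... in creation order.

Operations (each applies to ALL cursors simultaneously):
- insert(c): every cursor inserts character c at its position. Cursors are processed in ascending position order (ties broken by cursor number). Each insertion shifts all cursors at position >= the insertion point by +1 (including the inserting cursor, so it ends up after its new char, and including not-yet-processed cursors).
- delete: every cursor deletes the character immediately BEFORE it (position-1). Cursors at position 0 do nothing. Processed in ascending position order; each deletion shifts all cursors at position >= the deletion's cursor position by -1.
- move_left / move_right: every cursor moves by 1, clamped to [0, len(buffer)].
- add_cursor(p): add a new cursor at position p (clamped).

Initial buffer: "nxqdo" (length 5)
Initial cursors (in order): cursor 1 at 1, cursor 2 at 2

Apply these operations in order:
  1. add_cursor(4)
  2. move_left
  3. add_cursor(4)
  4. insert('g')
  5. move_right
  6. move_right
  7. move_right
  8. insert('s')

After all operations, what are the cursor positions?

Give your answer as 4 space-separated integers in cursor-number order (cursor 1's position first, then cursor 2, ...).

Answer: 5 8 13 13

Derivation:
After op 1 (add_cursor(4)): buffer="nxqdo" (len 5), cursors c1@1 c2@2 c3@4, authorship .....
After op 2 (move_left): buffer="nxqdo" (len 5), cursors c1@0 c2@1 c3@3, authorship .....
After op 3 (add_cursor(4)): buffer="nxqdo" (len 5), cursors c1@0 c2@1 c3@3 c4@4, authorship .....
After op 4 (insert('g')): buffer="gngxqgdgo" (len 9), cursors c1@1 c2@3 c3@6 c4@8, authorship 1.2..3.4.
After op 5 (move_right): buffer="gngxqgdgo" (len 9), cursors c1@2 c2@4 c3@7 c4@9, authorship 1.2..3.4.
After op 6 (move_right): buffer="gngxqgdgo" (len 9), cursors c1@3 c2@5 c3@8 c4@9, authorship 1.2..3.4.
After op 7 (move_right): buffer="gngxqgdgo" (len 9), cursors c1@4 c2@6 c3@9 c4@9, authorship 1.2..3.4.
After op 8 (insert('s')): buffer="gngxsqgsdgoss" (len 13), cursors c1@5 c2@8 c3@13 c4@13, authorship 1.2.1.32.4.34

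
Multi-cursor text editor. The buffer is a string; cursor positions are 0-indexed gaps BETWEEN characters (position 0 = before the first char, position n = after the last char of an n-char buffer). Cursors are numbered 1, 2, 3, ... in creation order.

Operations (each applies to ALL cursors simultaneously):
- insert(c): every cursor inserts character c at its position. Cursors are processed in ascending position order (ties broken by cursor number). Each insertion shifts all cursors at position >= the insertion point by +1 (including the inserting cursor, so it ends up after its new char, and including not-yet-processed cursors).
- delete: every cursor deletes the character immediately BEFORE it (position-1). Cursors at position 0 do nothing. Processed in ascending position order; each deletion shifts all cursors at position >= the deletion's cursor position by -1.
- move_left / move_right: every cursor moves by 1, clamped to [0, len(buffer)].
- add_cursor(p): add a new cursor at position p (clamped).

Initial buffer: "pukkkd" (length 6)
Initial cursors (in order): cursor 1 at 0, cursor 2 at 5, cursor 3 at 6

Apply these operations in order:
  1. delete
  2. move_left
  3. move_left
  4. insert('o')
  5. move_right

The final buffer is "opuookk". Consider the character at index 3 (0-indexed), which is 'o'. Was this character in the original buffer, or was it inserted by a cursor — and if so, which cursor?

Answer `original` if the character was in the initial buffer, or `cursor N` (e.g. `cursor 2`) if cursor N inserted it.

After op 1 (delete): buffer="pukk" (len 4), cursors c1@0 c2@4 c3@4, authorship ....
After op 2 (move_left): buffer="pukk" (len 4), cursors c1@0 c2@3 c3@3, authorship ....
After op 3 (move_left): buffer="pukk" (len 4), cursors c1@0 c2@2 c3@2, authorship ....
After op 4 (insert('o')): buffer="opuookk" (len 7), cursors c1@1 c2@5 c3@5, authorship 1..23..
After op 5 (move_right): buffer="opuookk" (len 7), cursors c1@2 c2@6 c3@6, authorship 1..23..
Authorship (.=original, N=cursor N): 1 . . 2 3 . .
Index 3: author = 2

Answer: cursor 2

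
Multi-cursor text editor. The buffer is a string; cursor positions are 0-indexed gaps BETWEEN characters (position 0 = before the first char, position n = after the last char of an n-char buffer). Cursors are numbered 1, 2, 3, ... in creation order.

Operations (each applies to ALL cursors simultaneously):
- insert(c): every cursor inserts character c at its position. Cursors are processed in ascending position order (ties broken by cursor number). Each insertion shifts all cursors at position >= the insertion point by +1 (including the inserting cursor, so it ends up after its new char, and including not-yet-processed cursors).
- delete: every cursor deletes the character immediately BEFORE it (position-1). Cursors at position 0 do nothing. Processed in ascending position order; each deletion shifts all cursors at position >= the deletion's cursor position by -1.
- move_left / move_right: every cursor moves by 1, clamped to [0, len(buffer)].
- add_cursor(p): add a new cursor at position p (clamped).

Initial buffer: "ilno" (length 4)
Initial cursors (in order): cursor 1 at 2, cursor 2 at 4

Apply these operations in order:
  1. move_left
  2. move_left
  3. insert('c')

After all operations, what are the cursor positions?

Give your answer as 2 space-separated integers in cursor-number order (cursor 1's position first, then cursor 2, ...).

Answer: 1 4

Derivation:
After op 1 (move_left): buffer="ilno" (len 4), cursors c1@1 c2@3, authorship ....
After op 2 (move_left): buffer="ilno" (len 4), cursors c1@0 c2@2, authorship ....
After op 3 (insert('c')): buffer="cilcno" (len 6), cursors c1@1 c2@4, authorship 1..2..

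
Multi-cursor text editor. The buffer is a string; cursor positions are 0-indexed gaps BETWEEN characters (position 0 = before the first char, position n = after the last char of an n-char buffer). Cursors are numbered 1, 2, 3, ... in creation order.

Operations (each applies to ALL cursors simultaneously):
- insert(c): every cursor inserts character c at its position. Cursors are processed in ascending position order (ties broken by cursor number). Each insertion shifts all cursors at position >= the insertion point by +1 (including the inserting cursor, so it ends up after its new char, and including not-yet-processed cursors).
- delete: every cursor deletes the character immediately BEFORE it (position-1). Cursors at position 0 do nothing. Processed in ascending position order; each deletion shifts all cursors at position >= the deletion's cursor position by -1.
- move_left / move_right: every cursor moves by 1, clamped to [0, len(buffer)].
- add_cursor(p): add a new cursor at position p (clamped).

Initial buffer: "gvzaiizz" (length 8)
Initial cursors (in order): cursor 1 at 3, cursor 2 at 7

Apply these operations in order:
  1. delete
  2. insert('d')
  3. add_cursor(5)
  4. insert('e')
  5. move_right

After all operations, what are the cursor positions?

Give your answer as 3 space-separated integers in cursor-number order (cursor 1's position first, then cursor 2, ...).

After op 1 (delete): buffer="gvaiiz" (len 6), cursors c1@2 c2@5, authorship ......
After op 2 (insert('d')): buffer="gvdaiidz" (len 8), cursors c1@3 c2@7, authorship ..1...2.
After op 3 (add_cursor(5)): buffer="gvdaiidz" (len 8), cursors c1@3 c3@5 c2@7, authorship ..1...2.
After op 4 (insert('e')): buffer="gvdeaieidez" (len 11), cursors c1@4 c3@7 c2@10, authorship ..11..3.22.
After op 5 (move_right): buffer="gvdeaieidez" (len 11), cursors c1@5 c3@8 c2@11, authorship ..11..3.22.

Answer: 5 11 8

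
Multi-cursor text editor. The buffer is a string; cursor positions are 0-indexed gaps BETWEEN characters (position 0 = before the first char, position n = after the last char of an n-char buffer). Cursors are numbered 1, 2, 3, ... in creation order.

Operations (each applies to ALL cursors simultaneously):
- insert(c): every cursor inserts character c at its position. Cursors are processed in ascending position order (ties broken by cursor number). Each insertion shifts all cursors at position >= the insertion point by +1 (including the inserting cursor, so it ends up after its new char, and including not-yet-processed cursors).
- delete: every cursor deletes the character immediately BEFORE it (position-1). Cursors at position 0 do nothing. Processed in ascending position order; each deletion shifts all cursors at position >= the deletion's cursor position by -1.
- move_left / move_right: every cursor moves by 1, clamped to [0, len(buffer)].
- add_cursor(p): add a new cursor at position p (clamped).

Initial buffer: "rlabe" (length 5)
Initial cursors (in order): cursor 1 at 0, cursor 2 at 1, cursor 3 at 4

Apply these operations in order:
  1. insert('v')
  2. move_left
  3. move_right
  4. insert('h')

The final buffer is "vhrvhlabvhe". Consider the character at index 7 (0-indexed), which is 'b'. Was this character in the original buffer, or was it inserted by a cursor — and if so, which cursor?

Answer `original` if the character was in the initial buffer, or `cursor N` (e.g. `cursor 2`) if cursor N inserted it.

Answer: original

Derivation:
After op 1 (insert('v')): buffer="vrvlabve" (len 8), cursors c1@1 c2@3 c3@7, authorship 1.2...3.
After op 2 (move_left): buffer="vrvlabve" (len 8), cursors c1@0 c2@2 c3@6, authorship 1.2...3.
After op 3 (move_right): buffer="vrvlabve" (len 8), cursors c1@1 c2@3 c3@7, authorship 1.2...3.
After op 4 (insert('h')): buffer="vhrvhlabvhe" (len 11), cursors c1@2 c2@5 c3@10, authorship 11.22...33.
Authorship (.=original, N=cursor N): 1 1 . 2 2 . . . 3 3 .
Index 7: author = original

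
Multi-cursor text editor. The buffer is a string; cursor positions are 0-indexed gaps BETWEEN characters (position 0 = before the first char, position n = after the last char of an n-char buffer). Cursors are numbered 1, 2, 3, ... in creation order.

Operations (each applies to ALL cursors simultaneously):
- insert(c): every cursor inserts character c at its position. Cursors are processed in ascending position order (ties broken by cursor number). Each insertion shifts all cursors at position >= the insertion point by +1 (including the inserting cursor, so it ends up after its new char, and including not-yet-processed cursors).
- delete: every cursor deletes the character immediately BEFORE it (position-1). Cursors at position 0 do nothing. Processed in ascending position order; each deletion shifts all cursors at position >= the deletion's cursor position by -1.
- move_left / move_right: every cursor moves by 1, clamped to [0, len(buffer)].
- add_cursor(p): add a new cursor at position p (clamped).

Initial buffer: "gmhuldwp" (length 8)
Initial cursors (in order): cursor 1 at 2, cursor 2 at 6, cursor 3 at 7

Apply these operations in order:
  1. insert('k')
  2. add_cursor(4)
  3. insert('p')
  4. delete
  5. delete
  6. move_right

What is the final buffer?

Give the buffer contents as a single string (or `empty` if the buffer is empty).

After op 1 (insert('k')): buffer="gmkhuldkwkp" (len 11), cursors c1@3 c2@8 c3@10, authorship ..1....2.3.
After op 2 (add_cursor(4)): buffer="gmkhuldkwkp" (len 11), cursors c1@3 c4@4 c2@8 c3@10, authorship ..1....2.3.
After op 3 (insert('p')): buffer="gmkphpuldkpwkpp" (len 15), cursors c1@4 c4@6 c2@11 c3@14, authorship ..11.4...22.33.
After op 4 (delete): buffer="gmkhuldkwkp" (len 11), cursors c1@3 c4@4 c2@8 c3@10, authorship ..1....2.3.
After op 5 (delete): buffer="gmuldwp" (len 7), cursors c1@2 c4@2 c2@5 c3@6, authorship .......
After op 6 (move_right): buffer="gmuldwp" (len 7), cursors c1@3 c4@3 c2@6 c3@7, authorship .......

Answer: gmuldwp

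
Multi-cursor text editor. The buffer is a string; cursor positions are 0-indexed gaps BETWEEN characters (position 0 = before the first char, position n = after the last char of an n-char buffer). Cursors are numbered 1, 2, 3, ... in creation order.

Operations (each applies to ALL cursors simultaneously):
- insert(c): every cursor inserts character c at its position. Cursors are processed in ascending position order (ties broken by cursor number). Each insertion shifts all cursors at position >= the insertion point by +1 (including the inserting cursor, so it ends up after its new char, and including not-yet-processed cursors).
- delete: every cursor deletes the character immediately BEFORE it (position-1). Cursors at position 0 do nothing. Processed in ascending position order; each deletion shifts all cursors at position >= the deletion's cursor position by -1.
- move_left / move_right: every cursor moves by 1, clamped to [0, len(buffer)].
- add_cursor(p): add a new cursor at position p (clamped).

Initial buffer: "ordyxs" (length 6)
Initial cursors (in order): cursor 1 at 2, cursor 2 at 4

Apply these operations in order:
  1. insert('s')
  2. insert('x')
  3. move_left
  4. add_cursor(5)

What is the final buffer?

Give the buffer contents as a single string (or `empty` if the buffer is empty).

Answer: orsxdysxxs

Derivation:
After op 1 (insert('s')): buffer="orsdysxs" (len 8), cursors c1@3 c2@6, authorship ..1..2..
After op 2 (insert('x')): buffer="orsxdysxxs" (len 10), cursors c1@4 c2@8, authorship ..11..22..
After op 3 (move_left): buffer="orsxdysxxs" (len 10), cursors c1@3 c2@7, authorship ..11..22..
After op 4 (add_cursor(5)): buffer="orsxdysxxs" (len 10), cursors c1@3 c3@5 c2@7, authorship ..11..22..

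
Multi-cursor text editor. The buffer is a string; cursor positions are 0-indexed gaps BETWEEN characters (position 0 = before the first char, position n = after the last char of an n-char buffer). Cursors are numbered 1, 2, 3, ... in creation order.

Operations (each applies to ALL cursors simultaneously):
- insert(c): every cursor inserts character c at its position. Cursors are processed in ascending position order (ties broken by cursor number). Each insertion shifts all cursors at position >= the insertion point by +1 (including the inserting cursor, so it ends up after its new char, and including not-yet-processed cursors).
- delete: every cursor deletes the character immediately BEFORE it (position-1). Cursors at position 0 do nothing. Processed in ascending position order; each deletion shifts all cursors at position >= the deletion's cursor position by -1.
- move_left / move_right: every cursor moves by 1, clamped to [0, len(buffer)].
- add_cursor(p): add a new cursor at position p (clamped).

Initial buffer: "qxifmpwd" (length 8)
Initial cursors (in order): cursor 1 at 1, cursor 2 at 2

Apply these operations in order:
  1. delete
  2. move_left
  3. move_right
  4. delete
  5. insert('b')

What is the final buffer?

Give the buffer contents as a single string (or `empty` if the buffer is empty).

After op 1 (delete): buffer="ifmpwd" (len 6), cursors c1@0 c2@0, authorship ......
After op 2 (move_left): buffer="ifmpwd" (len 6), cursors c1@0 c2@0, authorship ......
After op 3 (move_right): buffer="ifmpwd" (len 6), cursors c1@1 c2@1, authorship ......
After op 4 (delete): buffer="fmpwd" (len 5), cursors c1@0 c2@0, authorship .....
After op 5 (insert('b')): buffer="bbfmpwd" (len 7), cursors c1@2 c2@2, authorship 12.....

Answer: bbfmpwd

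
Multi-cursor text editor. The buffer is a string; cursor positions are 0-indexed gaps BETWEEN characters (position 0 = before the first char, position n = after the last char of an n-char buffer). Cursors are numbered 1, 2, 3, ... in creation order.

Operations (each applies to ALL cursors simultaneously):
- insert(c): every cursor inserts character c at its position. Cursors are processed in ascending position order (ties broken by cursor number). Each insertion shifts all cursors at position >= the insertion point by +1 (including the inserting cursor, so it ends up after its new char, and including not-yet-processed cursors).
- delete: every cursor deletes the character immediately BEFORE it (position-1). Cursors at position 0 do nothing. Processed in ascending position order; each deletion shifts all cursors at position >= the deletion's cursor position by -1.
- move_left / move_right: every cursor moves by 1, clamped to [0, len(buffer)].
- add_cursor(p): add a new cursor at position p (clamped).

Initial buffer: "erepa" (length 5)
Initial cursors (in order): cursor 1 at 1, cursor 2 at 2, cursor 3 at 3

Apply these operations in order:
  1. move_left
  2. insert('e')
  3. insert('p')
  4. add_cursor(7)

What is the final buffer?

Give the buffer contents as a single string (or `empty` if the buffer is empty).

After op 1 (move_left): buffer="erepa" (len 5), cursors c1@0 c2@1 c3@2, authorship .....
After op 2 (insert('e')): buffer="eeereepa" (len 8), cursors c1@1 c2@3 c3@5, authorship 1.2.3...
After op 3 (insert('p')): buffer="epeeprepepa" (len 11), cursors c1@2 c2@5 c3@8, authorship 11.22.33...
After op 4 (add_cursor(7)): buffer="epeeprepepa" (len 11), cursors c1@2 c2@5 c4@7 c3@8, authorship 11.22.33...

Answer: epeeprepepa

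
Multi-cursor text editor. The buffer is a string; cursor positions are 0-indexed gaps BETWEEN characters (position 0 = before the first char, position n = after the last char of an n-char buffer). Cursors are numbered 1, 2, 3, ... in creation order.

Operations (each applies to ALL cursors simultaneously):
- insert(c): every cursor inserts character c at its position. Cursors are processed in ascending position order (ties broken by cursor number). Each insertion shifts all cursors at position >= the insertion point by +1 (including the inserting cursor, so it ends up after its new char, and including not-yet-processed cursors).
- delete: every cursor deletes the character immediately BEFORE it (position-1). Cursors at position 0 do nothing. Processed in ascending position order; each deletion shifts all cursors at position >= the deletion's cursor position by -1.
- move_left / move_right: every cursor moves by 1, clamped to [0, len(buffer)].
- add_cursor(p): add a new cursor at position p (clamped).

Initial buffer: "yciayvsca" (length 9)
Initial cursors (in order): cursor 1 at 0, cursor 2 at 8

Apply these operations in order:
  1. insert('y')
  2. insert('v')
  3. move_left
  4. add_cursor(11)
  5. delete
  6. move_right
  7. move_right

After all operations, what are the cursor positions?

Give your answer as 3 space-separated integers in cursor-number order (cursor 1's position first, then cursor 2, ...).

After op 1 (insert('y')): buffer="yyciayvscya" (len 11), cursors c1@1 c2@10, authorship 1........2.
After op 2 (insert('v')): buffer="yvyciayvscyva" (len 13), cursors c1@2 c2@12, authorship 11........22.
After op 3 (move_left): buffer="yvyciayvscyva" (len 13), cursors c1@1 c2@11, authorship 11........22.
After op 4 (add_cursor(11)): buffer="yvyciayvscyva" (len 13), cursors c1@1 c2@11 c3@11, authorship 11........22.
After op 5 (delete): buffer="vyciayvsva" (len 10), cursors c1@0 c2@8 c3@8, authorship 1.......2.
After op 6 (move_right): buffer="vyciayvsva" (len 10), cursors c1@1 c2@9 c3@9, authorship 1.......2.
After op 7 (move_right): buffer="vyciayvsva" (len 10), cursors c1@2 c2@10 c3@10, authorship 1.......2.

Answer: 2 10 10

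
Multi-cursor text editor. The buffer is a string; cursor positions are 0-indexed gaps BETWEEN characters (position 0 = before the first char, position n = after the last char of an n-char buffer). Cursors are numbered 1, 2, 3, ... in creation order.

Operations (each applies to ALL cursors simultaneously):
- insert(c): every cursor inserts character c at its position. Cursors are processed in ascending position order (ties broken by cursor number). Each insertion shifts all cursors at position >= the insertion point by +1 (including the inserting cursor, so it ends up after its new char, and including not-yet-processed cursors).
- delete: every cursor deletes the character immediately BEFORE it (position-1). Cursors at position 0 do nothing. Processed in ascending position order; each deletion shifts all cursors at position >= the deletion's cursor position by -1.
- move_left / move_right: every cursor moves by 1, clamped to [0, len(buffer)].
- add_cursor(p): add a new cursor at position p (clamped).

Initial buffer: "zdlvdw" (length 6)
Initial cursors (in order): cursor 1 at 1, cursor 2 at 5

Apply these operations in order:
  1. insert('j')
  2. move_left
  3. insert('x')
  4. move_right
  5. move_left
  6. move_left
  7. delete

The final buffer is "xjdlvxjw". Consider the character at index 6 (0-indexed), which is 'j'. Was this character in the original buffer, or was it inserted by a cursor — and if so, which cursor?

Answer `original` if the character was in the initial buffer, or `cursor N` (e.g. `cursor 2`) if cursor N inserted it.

Answer: cursor 2

Derivation:
After op 1 (insert('j')): buffer="zjdlvdjw" (len 8), cursors c1@2 c2@7, authorship .1....2.
After op 2 (move_left): buffer="zjdlvdjw" (len 8), cursors c1@1 c2@6, authorship .1....2.
After op 3 (insert('x')): buffer="zxjdlvdxjw" (len 10), cursors c1@2 c2@8, authorship .11....22.
After op 4 (move_right): buffer="zxjdlvdxjw" (len 10), cursors c1@3 c2@9, authorship .11....22.
After op 5 (move_left): buffer="zxjdlvdxjw" (len 10), cursors c1@2 c2@8, authorship .11....22.
After op 6 (move_left): buffer="zxjdlvdxjw" (len 10), cursors c1@1 c2@7, authorship .11....22.
After op 7 (delete): buffer="xjdlvxjw" (len 8), cursors c1@0 c2@5, authorship 11...22.
Authorship (.=original, N=cursor N): 1 1 . . . 2 2 .
Index 6: author = 2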